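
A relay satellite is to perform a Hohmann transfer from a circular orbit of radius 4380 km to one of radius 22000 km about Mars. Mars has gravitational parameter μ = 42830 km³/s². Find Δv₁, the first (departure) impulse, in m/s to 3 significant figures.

Δv₁ = 911 m/s

The Hohmann ellipse has a_t = (r₁ + r₂)/2 = 13190 km.
On the circular orbit at r = 4380 km, v_c = √(μ/r) = 3.1271 km/s.
Vis-viva on the transfer ellipse at r = 4380 km gives v_t = √[μ(2/r − 1/a_t)] = 4.0386 km/s.
Δv₁ = |v_t − v_c| = |4.0386 − 3.1271| = 0.9115 km/s.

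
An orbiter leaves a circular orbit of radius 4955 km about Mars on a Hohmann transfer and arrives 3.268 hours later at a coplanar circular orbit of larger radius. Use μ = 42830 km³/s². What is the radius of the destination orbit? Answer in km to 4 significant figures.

Transfer time t = 3.268 hours = 11764.8 s, and t = π√(a_t³/μ).
So a_t = (μ t²/π²)^(1/3) = (42830 × (11764.8)² / π²)^(1/3) = 8437.3 km.
Since a_t = (r₁ + r₂)/2, r₂ = 2a_t − r₁ = 2×8437.3 − 4955 = 11919.6 km.

r₂ = 11920 km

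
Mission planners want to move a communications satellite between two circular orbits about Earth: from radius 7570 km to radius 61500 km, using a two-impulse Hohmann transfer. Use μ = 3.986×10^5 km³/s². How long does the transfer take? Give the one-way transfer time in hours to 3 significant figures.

t = 8.87 hours

Semi-major axis of the transfer orbit: a_t = (7570 + 61500)/2 = 34535 km.
By Kepler's third law the transfer-orbit period is T = 2π√(a_t³/μ), so t = T/2 = 31940 s.
Converting: 31940 s ÷ 3600 s/hour = 8.87 hours.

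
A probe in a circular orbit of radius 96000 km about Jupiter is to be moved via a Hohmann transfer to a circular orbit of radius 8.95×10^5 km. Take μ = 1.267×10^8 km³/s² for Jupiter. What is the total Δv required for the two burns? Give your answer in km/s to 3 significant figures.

Transfer-ellipse semi-major axis a_t = (r₁ + r₂)/2 = (96000 + 8.950×10^5)/2 = 4.955×10^5 km.
Circular speed at r₁: v₁ = √(μ/r₁) = √(1.267×10^8/96000) = 36.33 km/s.
Transfer-orbit speed at r₁ (v² = μ(2/r − 1/a)): v_p = √[μ(2/r₁ − 1/a_t)] = 48.83 km/s.
First burn Δv₁ = |v_p − v₁| = 12.50 km/s.
At r₂, v₂ = √(μ/r₂) = 11.898 km/s.
Transfer-orbit speed at r₂: v_a = √[μ(2/r₂ − 1/a_t)] = 5.2371 km/s.
Second burn Δv₂ = |v₂ − v_a| = 6.661 km/s.
Δv = Δv₁ + Δv₂ = 12.50 + 6.661 = 19.16 km/s.

Δv = 19.2 km/s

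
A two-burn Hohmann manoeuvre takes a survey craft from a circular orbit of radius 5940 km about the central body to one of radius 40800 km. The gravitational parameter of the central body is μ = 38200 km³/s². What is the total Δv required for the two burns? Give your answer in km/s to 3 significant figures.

Transfer-ellipse semi-major axis a_t = (r₁ + r₂)/2 = (5940 + 40800)/2 = 23370 km.
At r₁ the circular-orbit speed is v₁ = √(μ/r₁) = 2.5359 km/s.
On the transfer ellipse at r₁, v² = μ(2/r − 1/a) gives v_p = √[μ(2/r₁ − 1/a_t)] = 3.3507 km/s.
First burn Δv₁ = |v_p − v₁| = 0.8148 km/s.
Circular speed at r₂: v₂ = √(μ/r₂) = 0.9676 km/s.
Transfer-orbit speed at r₂: v_a = √[μ(2/r₂ − 1/a_t)] = 0.4878 km/s.
Second burn Δv₂ = |v₂ − v_a| = 0.4798 km/s.
Total Δv = Δv₁ + Δv₂ = 1.295 km/s.

Δv = 1.29 km/s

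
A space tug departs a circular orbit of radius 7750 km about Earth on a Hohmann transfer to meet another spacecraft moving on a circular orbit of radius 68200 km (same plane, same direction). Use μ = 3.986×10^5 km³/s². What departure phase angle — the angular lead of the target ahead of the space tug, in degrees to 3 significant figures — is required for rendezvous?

The Hohmann ellipse has a_t = (r₁ + r₂)/2 = 37975 km.
The half-period of the transfer ellipse is t = π√(a_t³/μ) = 36820 s.
The target's mean motion on its circular orbit is ω₂ = √(μ/r₂³) = 3.545×10^-5 rad/s.
Angle swept by the target during transfer: ω₂·t = 1.3053 rad = 74.79°.
The space tug traverses 180° on the transfer ellipse, so the target must lead by 180° − 74.79° = 105°.

φ = 105°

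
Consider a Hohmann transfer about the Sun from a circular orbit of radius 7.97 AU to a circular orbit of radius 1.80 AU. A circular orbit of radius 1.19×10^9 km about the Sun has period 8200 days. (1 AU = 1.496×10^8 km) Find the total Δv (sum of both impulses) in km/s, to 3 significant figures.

From Kepler's third law T² = 4π²r³/μ at r = 1.19×10^9 km, T = 8200 days = 8200 × 86400 s = 7.0848×10^8 s: μ = 4π²r³/T² = 1.32540×10^11 km³/s².
In km: r₁ = 7.97 × 1.496×10^8 = 1.192312×10^9 km; r₂ = 1.80 × 1.496×10^8 = 2.6928×10^8 km.
Transfer-ellipse semi-major axis a_t = (r₁ + r₂)/2 = (1.192312×10^9 + 2.6928×10^8)/2 = 7.30796×10^8 km.
Circular speed at r₁: v₁ = √(μ/r₁) = √(1.32540×10^11/1.192312×10^9) = 10.5433 km/s.
Transfer-orbit speed at r₁ (vis-viva equation): v_a = √[μ(2/r₁ − 1/a_t)] = 6.40003 km/s.
First burn Δv₁ = |v_a − v₁| = 4.1433 km/s.
At r₂, v₂ = √(μ/r₂) = 22.1856 km/s.
Transfer-orbit speed at r₂: v_p = √[μ(2/r₂ − 1/a_t)] = 28.3379 km/s.
Second burn Δv₂ = |v₂ − v_p| = 6.1523 km/s.
Total Δv = Δv₁ + Δv₂ = 10.30 km/s.

Δv = 10.3 km/s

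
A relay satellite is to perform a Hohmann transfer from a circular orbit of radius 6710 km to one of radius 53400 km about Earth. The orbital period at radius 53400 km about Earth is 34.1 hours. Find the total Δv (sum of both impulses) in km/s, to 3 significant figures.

From Kepler's third law T² = 4π²r³/μ at r = 53400 km, T = 34.1 hours = 34.1 × 3600 s = 1.2276×10^5 s: μ = 4π²r³/T² = 3.98905×10^5 km³/s².
Transfer-ellipse semi-major axis a_t = (r₁ + r₂)/2 = (6710 + 53400)/2 = 30055 km.
Circular speed at r₁: v₁ = √(μ/r₁) = √(3.98905×10^5/6710) = 7.7103 km/s.
On the transfer ellipse at r₁, vis-viva equation gives v_p = √[μ(2/r₁ − 1/a_t)] = 10.277 km/s.
First burn Δv₁ = |v_p − v₁| = 2.567 km/s.
At r₂, v₂ = √(μ/r₂) = 2.733 km/s.
Transfer-orbit speed at r₂: v_a = √[μ(2/r₂ − 1/a_t)] = 1.291 km/s.
Second burn Δv₂ = |v₂ − v_a| = 1.442 km/s.
Δv = Δv₁ + Δv₂ = 2.567 + 1.442 = 4.009 km/s.

Δv = 4.01 km/s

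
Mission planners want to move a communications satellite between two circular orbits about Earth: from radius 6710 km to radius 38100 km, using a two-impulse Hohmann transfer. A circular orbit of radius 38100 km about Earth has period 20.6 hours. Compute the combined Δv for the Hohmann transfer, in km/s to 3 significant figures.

Δv = 3.80 km/s

From Kepler's third law T² = 4π²r³/μ at r = 38100 km, T = 20.6 hours = 20.6 × 3600 s = 74160 s: μ = 4π²r³/T² = 3.97004×10^5 km³/s².
Semi-major axis of the transfer orbit: a_t = (6710 + 38100)/2 = 22405 km.
At r₁ the circular-orbit speed is v₁ = √(μ/r₁) = 7.6919 km/s.
Transfer-orbit speed at r₁ (vis-viva): v_p = √[μ(2/r₁ − 1/a_t)] = 10.031 km/s.
First burn Δv₁ = |v_p − v₁| = 2.339 km/s.
At r₂, v₂ = √(μ/r₂) = 3.228 km/s.
Transfer-orbit speed at r₂: v_a = √[μ(2/r₂ − 1/a_t)] = 1.767 km/s.
Second burn Δv₂ = |v₂ − v_a| = 1.461 km/s.
Δv = Δv₁ + Δv₂ = 2.339 + 1.461 = 3.800 km/s.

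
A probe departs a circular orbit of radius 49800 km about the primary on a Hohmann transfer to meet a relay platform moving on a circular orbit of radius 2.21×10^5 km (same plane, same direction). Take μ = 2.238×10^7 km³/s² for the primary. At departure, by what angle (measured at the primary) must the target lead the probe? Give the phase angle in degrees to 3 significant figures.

Semi-major axis of the transfer orbit: a_t = (49800 + 2.210×10^5)/2 = 1.354×10^5 km.
Transfer time t = π√(a_t³/μ) = 33090 s.
Target angular speed ω₂ = √(μ/r₂³) = 4.553×10^-5 rad/s.
Angle swept by the target during transfer: ω₂·t = 1.5066 rad = 86.32°.
The probe traverses 180° on the transfer ellipse, so the target must lead by 180° − 86.32° = 93.7°.

φ = 93.7°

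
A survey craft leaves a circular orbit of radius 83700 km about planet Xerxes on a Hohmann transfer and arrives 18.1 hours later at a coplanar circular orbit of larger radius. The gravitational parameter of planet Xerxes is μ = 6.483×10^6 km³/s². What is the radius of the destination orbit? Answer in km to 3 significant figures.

Transfer time t = 18.1 hours = 65160 s, and t = π√(a_t³/μ).
So a_t = (μ t²/π²)^(1/3) = (6.483×10^6 × (65160)² / π²)^(1/3) = 1.4076×10^5 km.
Since a_t = (r₁ + r₂)/2, r₂ = 2a_t − r₁ = 2×1.4076×10^5 − 83700 = 1.9782×10^5 km.

r₂ = 1.98×10^5 km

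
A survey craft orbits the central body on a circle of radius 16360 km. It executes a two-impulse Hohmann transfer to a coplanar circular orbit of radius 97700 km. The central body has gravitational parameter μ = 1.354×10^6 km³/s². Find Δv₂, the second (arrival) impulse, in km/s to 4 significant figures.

The Hohmann ellipse has a_t = (r₁ + r₂)/2 = 57030 km.
Circular speed at r = 97700 km: v_c = √(μ/r) = 3.723 km/s.
Vis-viva on the transfer ellipse at r = 97700 km gives v_t = √[μ(2/r − 1/a_t)] = 1.994 km/s.
Δv₂ = |v_t − v_c| = |1.994 − 3.723| = 1.729 km/s.

Δv₂ = 1.729 km/s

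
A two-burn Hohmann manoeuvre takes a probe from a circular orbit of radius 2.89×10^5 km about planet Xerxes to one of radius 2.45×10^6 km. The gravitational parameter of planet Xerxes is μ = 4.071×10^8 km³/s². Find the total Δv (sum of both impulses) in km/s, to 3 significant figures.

Semi-major axis of the transfer orbit: a_t = (2.890×10^5 + 2.450×10^6)/2 = 1.3695×10^6 km.
At r₁ the circular-orbit speed is v₁ = √(μ/r₁) = 37.53 km/s.
On the transfer ellipse at r₁, vis-viva equation gives v_p = √[μ(2/r₁ − 1/a_t)] = 50.20 km/s.
First burn Δv₁ = |v_p − v₁| = 12.67 km/s.
At r₂, v₂ = √(μ/r₂) = 12.8904 km/s.
Transfer-orbit speed at r₂: v_a = √[μ(2/r₂ − 1/a_t)] = 5.92155 km/s.
Second burn Δv₂ = |v₂ − v_a| = 6.969 km/s.
Total Δv = Δv₁ + Δv₂ = 19.64 km/s.

Δv = 19.6 km/s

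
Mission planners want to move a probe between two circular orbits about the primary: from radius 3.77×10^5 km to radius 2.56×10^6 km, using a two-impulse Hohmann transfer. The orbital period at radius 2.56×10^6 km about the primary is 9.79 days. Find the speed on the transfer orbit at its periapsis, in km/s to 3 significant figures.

From Kepler's third law T² = 4π²r³/μ at r = 2.56×10^6 km, T = 9.79 days = 9.79 × 86400 s = 8.45856×10^5 s: μ = 4π²r³/T² = 9.25735×10^8 km³/s².
Transfer-ellipse semi-major axis a_t = (r₁ + r₂)/2 = (3.770×10^5 + 2.560×10^6)/2 = 1.4685×10^6 km.
At periapsis, r = 3.770×10^5 km.
From the vis-viva equation, v = √[μ(2/r − 1/a_t)] = 65.43 km/s.

v = 65.4 km/s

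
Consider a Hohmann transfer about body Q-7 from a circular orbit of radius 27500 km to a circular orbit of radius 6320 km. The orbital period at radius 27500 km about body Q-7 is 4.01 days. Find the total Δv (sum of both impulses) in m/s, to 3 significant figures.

From Kepler's third law T² = 4π²r³/μ at r = 27500 km, T = 4.01 days = 4.01 × 86400 s = 3.46464×10^5 s: μ = 4π²r³/T² = 6839.77 km³/s².
Transfer-ellipse semi-major axis a_t = (r₁ + r₂)/2 = (27500 + 6320)/2 = 16910 km.
At r₁ the circular-orbit speed is v₁ = √(μ/r₁) = 0.49872 km/s.
On the transfer ellipse at r₁, v² = μ(2/r − 1/a) gives v_a = √[μ(2/r₁ − 1/a_t)] = 0.30489 km/s.
First burn Δv₁ = |v_a − v₁| = 0.19383 km/s.
At r₂, v₂ = √(μ/r₂) = 1.04031 km/s.
Transfer-orbit speed at r₂: v_p = √[μ(2/r₂ − 1/a_t)] = 1.32665 km/s.
Second burn Δv₂ = |v₂ − v_p| = 0.28634 km/s.
Total Δv = Δv₁ + Δv₂ = 0.4802 km/s.

Δv = 480 m/s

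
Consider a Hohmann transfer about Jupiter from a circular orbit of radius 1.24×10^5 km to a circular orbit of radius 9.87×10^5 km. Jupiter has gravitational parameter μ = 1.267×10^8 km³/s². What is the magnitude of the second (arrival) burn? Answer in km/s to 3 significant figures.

The Hohmann ellipse has a_t = (r₁ + r₂)/2 = 5.555×10^5 km.
Circular speed at r = 9.870×10^5 km: v_c = √(μ/r) = 11.33 km/s.
Transfer-orbit speed at the same r (vis-viva, a = a_t): v_t = √[μ(2/r − 1/a_t)] = 5.353 km/s.
Δv₂ = |v_t − v_c| = |5.353 − 11.33| = 5.977 km/s.

Δv₂ = 5.98 km/s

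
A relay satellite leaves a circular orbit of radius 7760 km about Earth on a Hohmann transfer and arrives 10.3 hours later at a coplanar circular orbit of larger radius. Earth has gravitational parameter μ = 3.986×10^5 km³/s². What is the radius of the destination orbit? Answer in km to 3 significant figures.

r₂ = 68500 km

Transfer time t = 10.3 hours = 37080 s, and t = π√(a_t³/μ).
So a_t = (μ t²/π²)^(1/3) = (3.986×10^5 × (37080)² / π²)^(1/3) = 38151 km.
Since a_t = (r₁ + r₂)/2, r₂ = 2a_t − r₁ = 2×38151 − 7760 = 68542 km.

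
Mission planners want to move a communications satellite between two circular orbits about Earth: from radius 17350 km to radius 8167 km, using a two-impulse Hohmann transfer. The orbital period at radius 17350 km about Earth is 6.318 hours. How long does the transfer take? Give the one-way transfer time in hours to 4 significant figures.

t = 1.992 hours

From Kepler's third law T² = 4π²r³/μ at r = 17350 km, T = 6.318 hours = 6.318 × 3600 s = 22744.8 s: μ = 4π²r³/T² = 3.98560×10^5 km³/s².
Transfer-ellipse semi-major axis a_t = (r₁ + r₂)/2 = (17350 + 8167)/2 = 12758.5 km.
By Kepler's third law the transfer-orbit period is T = 2π√(a_t³/μ), so t = T/2 = 7171 s.
Converting: 7171 s ÷ 3600 s/hour = 1.992 hours.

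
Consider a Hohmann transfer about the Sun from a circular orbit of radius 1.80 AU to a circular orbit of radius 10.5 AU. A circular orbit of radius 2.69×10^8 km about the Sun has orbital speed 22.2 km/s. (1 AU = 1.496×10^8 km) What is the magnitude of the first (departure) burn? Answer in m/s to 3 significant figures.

Δv₁ = 6800 m/s

From the circular-orbit relation v² = μ/r at r = 2.69×10^8 km: μ = v²r = (22.2)² × 2.69×10^8 = 1.32574×10^11 km³/s².
In km: r₁ = 1.80 × 1.496×10^8 = 2.6928×10^8 km; r₂ = 10.5 × 1.496×10^8 = 1.5708×10^9 km.
Transfer-ellipse semi-major axis a_t = (r₁ + r₂)/2 = (2.6928×10^8 + 1.5708×10^9)/2 = 9.2004×10^8 km.
On the circular orbit at r = 2.6928×10^8 km, v_c = √(μ/r) = 22.188 km/s.
Vis-viva on the transfer ellipse at r = 2.6928×10^8 km gives v_t = √[μ(2/r − 1/a_t)] = 28.992 km/s.
Δv₁ = |v_t − v_c| = |28.992 − 22.188| = 6.804 km/s.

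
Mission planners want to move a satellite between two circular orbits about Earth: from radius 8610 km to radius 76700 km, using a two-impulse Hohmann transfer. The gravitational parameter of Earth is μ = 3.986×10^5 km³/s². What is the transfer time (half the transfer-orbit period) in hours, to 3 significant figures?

The Hohmann ellipse has a_t = (r₁ + r₂)/2 = 42655 km.
Half the transfer-orbit period gives t = π√(a_t³/μ) = 43840 s.
Converting: 43840 s ÷ 3600 s/hour = 12.2 hours.

t = 12.2 hours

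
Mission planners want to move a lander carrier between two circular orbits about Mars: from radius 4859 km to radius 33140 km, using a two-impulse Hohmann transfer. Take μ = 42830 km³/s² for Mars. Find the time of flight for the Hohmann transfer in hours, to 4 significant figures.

t = 11.04 hours

The Hohmann ellipse has a_t = (r₁ + r₂)/2 = 18999.5 km.
By Kepler's third law the transfer-orbit period is T = 2π√(a_t³/μ), so t = T/2 = 39750 s.
Converting: 39750 s ÷ 3600 s/hour = 11.04 hours.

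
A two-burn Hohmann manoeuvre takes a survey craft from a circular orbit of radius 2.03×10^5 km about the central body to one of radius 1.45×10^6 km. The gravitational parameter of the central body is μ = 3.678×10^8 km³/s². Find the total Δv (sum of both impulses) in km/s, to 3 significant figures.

The Hohmann ellipse has a_t = (r₁ + r₂)/2 = 8.265×10^5 km.
At r₁ the circular-orbit speed is v₁ = √(μ/r₁) = 42.5655 km/s.
On the transfer ellipse at r₁, vis-viva equation gives v_p = √[μ(2/r₁ − 1/a_t)] = 56.3794 km/s.
First burn Δv₁ = |v_p − v₁| = 13.814 km/s.
Circular speed at r₂: v₂ = √(μ/r₂) = 15.92656 km/s.
Transfer-orbit speed at r₂: v_a = √[μ(2/r₂ − 1/a_t)] = 7.893115 km/s.
Second burn Δv₂ = |v₂ − v_a| = 8.0334 km/s.
Total Δv = Δv₁ + Δv₂ = 21.85 km/s.

Δv = 21.8 km/s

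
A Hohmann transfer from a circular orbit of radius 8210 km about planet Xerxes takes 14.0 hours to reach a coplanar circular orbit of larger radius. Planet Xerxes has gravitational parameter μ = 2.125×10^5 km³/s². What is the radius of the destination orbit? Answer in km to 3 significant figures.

r₂ = 67700 km

Transfer time t = 14.0 hours = 50400 s, and t = π√(a_t³/μ).
So a_t = (μ t²/π²)^(1/3) = (2.125×10^5 × (50400)² / π²)^(1/3) = 37958 km.
Since a_t = (r₁ + r₂)/2, r₂ = 2a_t − r₁ = 2×37958 − 8210 = 67706 km.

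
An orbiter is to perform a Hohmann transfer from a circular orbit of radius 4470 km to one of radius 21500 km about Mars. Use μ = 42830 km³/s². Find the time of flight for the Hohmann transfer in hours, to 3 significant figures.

t = 6.24 hours

Transfer-ellipse semi-major axis a_t = (r₁ + r₂)/2 = (4470 + 21500)/2 = 12985 km.
Half the transfer-orbit period gives t = π√(a_t³/μ) = 22460 s.
Converting: 22460 s ÷ 3600 s/hour = 6.24 hours.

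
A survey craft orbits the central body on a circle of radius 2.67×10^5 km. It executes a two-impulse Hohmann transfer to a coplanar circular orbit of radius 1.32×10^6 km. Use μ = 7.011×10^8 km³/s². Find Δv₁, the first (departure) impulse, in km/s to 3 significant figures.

Δv₁ = 14.8 km/s

Semi-major axis of the transfer orbit: a_t = (2.670×10^5 + 1.320×10^6)/2 = 7.935×10^5 km.
On the circular orbit at r = 2.670×10^5 km, v_c = √(μ/r) = 51.24 km/s.
Transfer-orbit speed at the same r (vis-viva, a = a_t): v_t = √[μ(2/r − 1/a_t)] = 66.09 km/s.
Δv₁ = |v_t − v_c| = |66.09 − 51.24| = 14.85 km/s.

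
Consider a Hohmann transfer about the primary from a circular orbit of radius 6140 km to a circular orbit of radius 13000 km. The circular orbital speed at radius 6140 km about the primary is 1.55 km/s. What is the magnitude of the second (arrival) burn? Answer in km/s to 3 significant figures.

From the circular-orbit relation v² = μ/r at r = 6140 km: μ = v²r = (1.55)² × 6140 = 14751.4 km³/s².
Semi-major axis of the transfer orbit: a_t = (6140 + 13000)/2 = 9570 km.
On the circular orbit at r = 13000 km, v_c = √(μ/r) = 1.0652 km/s.
Transfer-orbit speed at the same r (vis-viva, a = a_t): v_t = √[μ(2/r − 1/a_t)] = 0.85324 km/s.
Δv₂ = |v_t − v_c| = |0.85324 − 1.0652| = 0.2120 km/s.

Δv₂ = 0.212 km/s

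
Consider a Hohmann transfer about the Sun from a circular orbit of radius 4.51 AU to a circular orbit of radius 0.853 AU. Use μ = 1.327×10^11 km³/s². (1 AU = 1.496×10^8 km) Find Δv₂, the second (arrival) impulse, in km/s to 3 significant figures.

In km: r₁ = 4.51 × 1.496×10^8 = 6.74696×10^8 km; r₂ = 0.853 × 1.496×10^8 = 1.276088×10^8 km.
Transfer-ellipse semi-major axis a_t = (r₁ + r₂)/2 = (6.74696×10^8 + 1.276088×10^8)/2 = 4.011524×10^8 km.
Circular speed at r = 1.276088×10^8 km: v_c = √(μ/r) = 32.247 km/s.
Vis-viva on the transfer ellipse at r = 1.276088×10^8 km gives v_t = √[μ(2/r − 1/a_t)] = 41.821 km/s.
Δv₂ = |v_t − v_c| = |41.821 − 32.247| = 9.574 km/s.

Δv₂ = 9.57 km/s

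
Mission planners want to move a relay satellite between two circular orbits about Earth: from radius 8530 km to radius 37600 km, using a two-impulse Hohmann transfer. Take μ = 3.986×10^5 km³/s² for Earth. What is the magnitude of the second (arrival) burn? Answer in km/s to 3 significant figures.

Δv₂ = 1.28 km/s

Semi-major axis of the transfer orbit: a_t = (8530 + 37600)/2 = 23065 km.
On the circular orbit at r = 37600 km, v_c = √(μ/r) = 3.256 km/s.
Vis-viva on the transfer ellipse at r = 37600 km gives v_t = √[μ(2/r − 1/a_t)] = 1.980 km/s.
Δv₂ = |v_t − v_c| = |1.980 − 3.256| = 1.276 km/s.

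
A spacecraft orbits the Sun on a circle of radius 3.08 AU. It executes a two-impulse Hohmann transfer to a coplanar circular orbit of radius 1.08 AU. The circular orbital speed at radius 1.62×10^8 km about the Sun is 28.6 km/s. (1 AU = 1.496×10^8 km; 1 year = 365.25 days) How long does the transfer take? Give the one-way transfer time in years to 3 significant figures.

From the circular-orbit relation v² = μ/r at r = 1.62×10^8 km: μ = v²r = (28.6)² × 1.62×10^8 = 1.32510×10^11 km³/s².
In km: r₁ = 3.08 × 1.496×10^8 = 4.60768×10^8 km; r₂ = 1.08 × 1.496×10^8 = 1.61568×10^8 km.
The Hohmann ellipse has a_t = (r₁ + r₂)/2 = 3.11168×10^8 km.
By Kepler's third law the transfer-orbit period is T = 2π√(a_t³/μ), so t = T/2 = 4.737×10^7 s.
Converting: 4.737×10^7 s ÷ 3.15576×10^7 s/year (365.25 × 86400) = 1.50 years.

t = 1.50 years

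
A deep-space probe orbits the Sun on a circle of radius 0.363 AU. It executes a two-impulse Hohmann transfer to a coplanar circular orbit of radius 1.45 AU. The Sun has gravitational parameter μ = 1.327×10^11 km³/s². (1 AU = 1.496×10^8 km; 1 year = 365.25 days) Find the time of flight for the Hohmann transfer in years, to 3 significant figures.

In km: r₁ = 0.363 × 1.496×10^8 = 5.43048×10^7 km; r₂ = 1.45 × 1.496×10^8 = 2.1692×10^8 km.
Semi-major axis of the transfer orbit: a_t = (5.43048×10^7 + 2.1692×10^8)/2 = 1.356124×10^8 km.
Transfer time t = π√(a_t³/μ) = π√((1.356124×10^8)³ / 1.327×10^11) = 1.362×10^7 s.
Converting: 1.362×10^7 s ÷ 3.15576×10^7 s/year (365.25 × 86400) = 0.432 years.

t = 0.432 years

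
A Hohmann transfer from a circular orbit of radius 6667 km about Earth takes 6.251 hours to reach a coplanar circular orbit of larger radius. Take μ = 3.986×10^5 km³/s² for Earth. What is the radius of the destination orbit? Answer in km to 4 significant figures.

Transfer time t = 6.251 hours = 22503.6 s, and t = π√(a_t³/μ).
So a_t = (μ t²/π²)^(1/3) = (3.986×10^5 × (22503.6)² / π²)^(1/3) = 27347 km.
Since a_t = (r₁ + r₂)/2, r₂ = 2a_t − r₁ = 2×27347 − 6667 = 48027 km.

r₂ = 48030 km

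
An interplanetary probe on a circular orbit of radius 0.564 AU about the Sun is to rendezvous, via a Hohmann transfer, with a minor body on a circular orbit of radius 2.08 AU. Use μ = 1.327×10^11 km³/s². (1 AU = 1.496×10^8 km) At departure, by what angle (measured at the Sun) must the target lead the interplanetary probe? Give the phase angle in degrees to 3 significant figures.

In km: r₁ = 0.564 × 1.496×10^8 = 8.43744×10^7 km; r₂ = 2.08 × 1.496×10^8 = 3.11168×10^8 km.
Transfer-ellipse semi-major axis a_t = (r₁ + r₂)/2 = (8.43744×10^7 + 3.11168×10^8)/2 = 1.977712×10^8 km.
Transfer time t = π√(a_t³/μ) = 2.399×10^7 s.
The target's mean motion on its circular orbit is ω₂ = √(μ/r₂³) = 6.637×10^-8 rad/s.
Angle swept by the target during transfer: ω₂·t = 1.592 rad = 91.21°.
The interplanetary probe traverses 180° on the transfer ellipse, so the target must lead by 180° − 91.21° = 88.8°.

φ = 88.8°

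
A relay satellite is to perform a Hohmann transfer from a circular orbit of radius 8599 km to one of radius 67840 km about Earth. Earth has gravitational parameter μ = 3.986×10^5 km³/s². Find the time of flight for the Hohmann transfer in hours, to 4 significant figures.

Semi-major axis of the transfer orbit: a_t = (8599 + 67840)/2 = 38219.5 km.
Transfer time t = π√(a_t³/μ) = π√((38219.5)³ / 3.986×10^5) = 37180 s.
Converting: 37180 s ÷ 3600 s/hour = 10.33 hours.

t = 10.33 hours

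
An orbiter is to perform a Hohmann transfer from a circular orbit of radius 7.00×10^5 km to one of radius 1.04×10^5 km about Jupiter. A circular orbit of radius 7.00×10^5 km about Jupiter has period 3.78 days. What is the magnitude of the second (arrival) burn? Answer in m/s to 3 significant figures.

From Kepler's third law T² = 4π²r³/μ at r = 7.00×10^5 km, T = 3.78 days = 3.78 × 86400 s = 3.26592×10^5 s: μ = 4π²r³/T² = 1.26953×10^8 km³/s².
Transfer-ellipse semi-major axis a_t = (r₁ + r₂)/2 = (7.000×10^5 + 1.040×10^5)/2 = 4.020×10^5 km.
On the circular orbit at r = 1.040×10^5 km, v_c = √(μ/r) = 34.9385 km/s.
Vis-viva on the transfer ellipse at r = 1.040×10^5 km gives v_t = √[μ(2/r − 1/a_t)] = 46.1042 km/s.
Δv₂ = |v_t − v_c| = |46.1042 − 34.9385| = 11.17 km/s.

Δv₂ = 11200 m/s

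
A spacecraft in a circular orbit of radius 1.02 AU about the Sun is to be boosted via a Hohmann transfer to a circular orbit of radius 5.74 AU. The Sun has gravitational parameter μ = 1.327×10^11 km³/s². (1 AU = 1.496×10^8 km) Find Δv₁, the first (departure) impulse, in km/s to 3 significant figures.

Δv₁ = 8.94 km/s

In km: r₁ = 1.02 × 1.496×10^8 = 1.52592×10^8 km; r₂ = 5.74 × 1.496×10^8 = 8.58704×10^8 km.
The Hohmann ellipse has a_t = (r₁ + r₂)/2 = 5.05648×10^8 km.
On the circular orbit at r = 1.52592×10^8 km, v_c = √(μ/r) = 29.49 km/s.
Transfer-orbit speed at the same r (vis-viva, a = a_t): v_t = √[μ(2/r − 1/a_t)] = 38.43 km/s.
Δv₁ = |v_t − v_c| = |38.43 − 29.49| = 8.940 km/s.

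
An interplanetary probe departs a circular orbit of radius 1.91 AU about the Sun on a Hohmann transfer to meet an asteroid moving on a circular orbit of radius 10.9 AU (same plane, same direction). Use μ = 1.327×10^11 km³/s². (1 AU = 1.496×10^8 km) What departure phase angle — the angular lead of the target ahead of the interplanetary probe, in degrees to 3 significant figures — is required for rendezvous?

φ = 98.9°

In km: r₁ = 1.91 × 1.496×10^8 = 2.85736×10^8 km; r₂ = 10.9 × 1.496×10^8 = 1.63064×10^9 km.
The Hohmann ellipse has a_t = (r₁ + r₂)/2 = 9.58188×10^8 km.
Transfer time t = π√(a_t³/μ) = 2.558×10^8 s.
The target's mean motion on its circular orbit is ω₂ = √(μ/r₂³) = 5.532×10^-9 rad/s.
Angle swept by the target during transfer: ω₂·t = 1.4151 rad = 81.08°.
Arrival is 180° from departure on the ellipse, so φ = 180° − 81.08° = 98.9°.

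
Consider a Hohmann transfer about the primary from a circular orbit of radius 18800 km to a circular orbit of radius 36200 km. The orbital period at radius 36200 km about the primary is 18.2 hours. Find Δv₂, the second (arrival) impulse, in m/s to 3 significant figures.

Δv₂ = 601 m/s

From Kepler's third law T² = 4π²r³/μ at r = 36200 km, T = 18.2 hours = 18.2 × 3600 s = 65520 s: μ = 4π²r³/T² = 4.36252×10^5 km³/s².
Semi-major axis of the transfer orbit: a_t = (18800 + 36200)/2 = 27500 km.
On the circular orbit at r = 36200 km, v_c = √(μ/r) = 3.4715 km/s.
Vis-viva on the transfer ellipse at r = 36200 km gives v_t = √[μ(2/r − 1/a_t)] = 2.8703 km/s.
Δv₂ = |v_t − v_c| = |2.8703 − 3.4715| = 0.6012 km/s.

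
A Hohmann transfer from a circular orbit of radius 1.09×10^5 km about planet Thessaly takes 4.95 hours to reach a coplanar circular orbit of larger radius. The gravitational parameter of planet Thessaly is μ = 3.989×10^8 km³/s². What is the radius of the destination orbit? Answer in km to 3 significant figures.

Transfer time t = 4.95 hours = 17820 s, and t = π√(a_t³/μ).
So a_t = (μ t²/π²)^(1/3) = (3.989×10^8 × (17820)² / π²)^(1/3) = 2.3413×10^5 km.
Since a_t = (r₁ + r₂)/2, r₂ = 2a_t − r₁ = 2×2.3413×10^5 − 1.090×10^5 = 3.5926×10^5 km.

r₂ = 3.59×10^5 km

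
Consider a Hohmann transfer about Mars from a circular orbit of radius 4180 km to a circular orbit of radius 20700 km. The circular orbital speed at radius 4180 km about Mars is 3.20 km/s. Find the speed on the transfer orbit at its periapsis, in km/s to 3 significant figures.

From the circular-orbit relation v² = μ/r at r = 4180 km: μ = v²r = (3.20)² × 4180 = 42803.2 km³/s².
Semi-major axis of the transfer orbit: a_t = (4180 + 20700)/2 = 12440 km.
At periapsis, r = 4180 km.
From the vis-viva equation, v = √[μ(2/r − 1/a_t)] = 4.128 km/s.

v = 4.13 km/s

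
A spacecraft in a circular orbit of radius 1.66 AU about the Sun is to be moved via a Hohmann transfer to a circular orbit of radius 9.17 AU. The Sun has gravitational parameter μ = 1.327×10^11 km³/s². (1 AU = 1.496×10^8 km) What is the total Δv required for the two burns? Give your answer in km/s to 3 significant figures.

Δv = 11.4 km/s

In km: r₁ = 1.66 × 1.496×10^8 = 2.48336×10^8 km; r₂ = 9.17 × 1.496×10^8 = 1.371832×10^9 km.
Transfer-ellipse semi-major axis a_t = (r₁ + r₂)/2 = (2.48336×10^8 + 1.371832×10^9)/2 = 8.10084×10^8 km.
Circular speed at r₁: v₁ = √(μ/r₁) = √(1.327×10^11/2.48336×10^8) = 23.116156 km/s.
Transfer-orbit speed at r₁ (vis-viva): v_p = √[μ(2/r₁ − 1/a_t)] = 30.081609 km/s.
First burn Δv₁ = |v_p − v₁| = 6.9655 km/s.
At r₂, v₂ = √(μ/r₂) = 9.8352 km/s.
Transfer-orbit speed at r₂: v_a = √[μ(2/r₂ − 1/a_t)] = 5.4455 km/s.
Second burn Δv₂ = |v₂ − v_a| = 4.3897 km/s.
Total Δv = Δv₁ + Δv₂ = 11.36 km/s.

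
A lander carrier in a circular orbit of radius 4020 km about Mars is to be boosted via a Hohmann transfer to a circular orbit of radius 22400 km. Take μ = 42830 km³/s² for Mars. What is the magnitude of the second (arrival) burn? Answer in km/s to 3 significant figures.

Transfer-ellipse semi-major axis a_t = (r₁ + r₂)/2 = (4020 + 22400)/2 = 13210 km.
Circular speed at r = 22400 km: v_c = √(μ/r) = 1.3828 km/s.
Transfer-orbit speed at the same r (vis-viva, a = a_t): v_t = √[μ(2/r − 1/a_t)] = 0.76280 km/s.
Δv₂ = |v_t − v_c| = |0.76280 − 1.3828| = 0.6200 km/s.

Δv₂ = 0.620 km/s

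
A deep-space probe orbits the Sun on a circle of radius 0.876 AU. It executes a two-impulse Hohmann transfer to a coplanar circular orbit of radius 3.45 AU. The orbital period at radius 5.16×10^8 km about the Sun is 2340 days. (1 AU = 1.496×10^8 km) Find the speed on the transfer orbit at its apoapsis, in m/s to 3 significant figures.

From Kepler's third law T² = 4π²r³/μ at r = 5.16×10^8 km, T = 2340 days = 2340 × 86400 s = 2.02176×10^8 s: μ = 4π²r³/T² = 1.32693×10^11 km³/s².
In km: r₁ = 0.876 × 1.496×10^8 = 1.310496×10^8 km; r₂ = 3.45 × 1.496×10^8 = 5.1612×10^8 km.
The Hohmann ellipse has a_t = (r₁ + r₂)/2 = 3.235848×10^8 km.
The apoapsis of the transfer ellipse is at r = 5.1612×10^8 km.
Vis-viva: v = √[μ(2/r − 1/a_t)] = √[1.32693×10^11 × (2/5.1612×10^8 − 1/3.235848×10^8)] = 10.20 km/s.

v = 10200 m/s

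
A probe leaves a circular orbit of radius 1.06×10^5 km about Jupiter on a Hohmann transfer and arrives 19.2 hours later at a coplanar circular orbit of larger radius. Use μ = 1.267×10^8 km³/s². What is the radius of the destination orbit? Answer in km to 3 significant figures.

r₂ = 6.83×10^5 km

Transfer time t = 19.2 hours = 69120 s, and t = π√(a_t³/μ).
So a_t = (μ t²/π²)^(1/3) = (1.267×10^8 × (69120)² / π²)^(1/3) = 3.9436×10^5 km.
Since a_t = (r₁ + r₂)/2, r₂ = 2a_t − r₁ = 2×3.9436×10^5 − 1.060×10^5 = 6.8272×10^5 km.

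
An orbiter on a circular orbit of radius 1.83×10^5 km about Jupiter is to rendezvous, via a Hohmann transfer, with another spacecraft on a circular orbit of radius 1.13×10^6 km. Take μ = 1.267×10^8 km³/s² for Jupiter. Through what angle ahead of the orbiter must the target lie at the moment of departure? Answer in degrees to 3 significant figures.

φ = 100°

Transfer-ellipse semi-major axis a_t = (r₁ + r₂)/2 = (1.830×10^5 + 1.130×10^6)/2 = 6.565×10^5 km.
Transfer time t = π√(a_t³/μ) = 1.4846×10^5 s.
Target angular speed ω₂ = √(μ/r₂³) = 9.3707×10^-6 rad/s.
Angle swept by the target during transfer: ω₂·t = 1.3912 rad = 79.71°.
The orbiter traverses 180° on the transfer ellipse, so the target must lead by 180° − 79.71° = 100°.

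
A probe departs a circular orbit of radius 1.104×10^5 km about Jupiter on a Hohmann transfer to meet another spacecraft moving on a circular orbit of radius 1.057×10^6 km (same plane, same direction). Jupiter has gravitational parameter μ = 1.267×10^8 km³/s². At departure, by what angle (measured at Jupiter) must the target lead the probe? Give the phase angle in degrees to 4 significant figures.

Semi-major axis of the transfer orbit: a_t = (1.104×10^5 + 1.057×10^6)/2 = 5.837×10^5 km.
Transfer time t = π√(a_t³/μ) = 1.2446×10^5 s.
The target's mean motion on its circular orbit is ω₂ = √(μ/r₂³) = 1.0358×10^-5 rad/s.
Angle swept by the target during transfer: ω₂·t = 1.2892 rad = 73.87°.
The probe traverses 180° on the transfer ellipse, so the target must lead by 180° − 73.87° = 106.1°.

φ = 106.1°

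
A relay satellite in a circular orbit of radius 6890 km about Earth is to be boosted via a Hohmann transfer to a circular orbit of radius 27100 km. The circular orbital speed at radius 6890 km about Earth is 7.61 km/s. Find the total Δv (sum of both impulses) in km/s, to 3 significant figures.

From the circular-orbit relation v² = μ/r at r = 6890 km: μ = v²r = (7.61)² × 6890 = 3.99014×10^5 km³/s².
Semi-major axis of the transfer orbit: a_t = (6890 + 27100)/2 = 16995 km.
At r₁ the circular-orbit speed is v₁ = √(μ/r₁) = 7.610 km/s.
Transfer-orbit speed at r₁ (vis-viva): v_p = √[μ(2/r₁ − 1/a_t)] = 9.610 km/s.
First burn Δv₁ = |v_p − v₁| = 2.000 km/s.
Circular speed at r₂: v₂ = √(μ/r₂) = 3.837 km/s.
Transfer-orbit speed at r₂: v_a = √[μ(2/r₂ − 1/a_t)] = 2.443 km/s.
Second burn Δv₂ = |v₂ − v_a| = 1.394 km/s.
Total Δv = Δv₁ + Δv₂ = 3.394 km/s.

Δv = 3.39 km/s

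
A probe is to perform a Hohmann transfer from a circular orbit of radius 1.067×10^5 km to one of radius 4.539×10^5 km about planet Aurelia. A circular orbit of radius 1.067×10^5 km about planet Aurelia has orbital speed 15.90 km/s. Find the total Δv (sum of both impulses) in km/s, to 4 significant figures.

Δv = 7.286 km/s

From the circular-orbit relation v² = μ/r at r = 1.067×10^5 km: μ = v²r = (15.90)² × 1.067×10^5 = 2.69748×10^7 km³/s².
Transfer-ellipse semi-major axis a_t = (r₁ + r₂)/2 = (1.067×10^5 + 4.539×10^5)/2 = 2.803×10^5 km.
At r₁ the circular-orbit speed is v₁ = √(μ/r₁) = 15.900 km/s.
Transfer-orbit speed at r₁ (vis-viva equation): v_p = √[μ(2/r₁ − 1/a_t)] = 20.233 km/s.
First burn Δv₁ = |v_p − v₁| = 4.333 km/s.
At r₂, v₂ = √(μ/r₂) = 7.709 km/s.
Transfer-orbit speed at r₂: v_a = √[μ(2/r₂ − 1/a_t)] = 4.756 km/s.
Second burn Δv₂ = |v₂ − v_a| = 2.953 km/s.
Total Δv = Δv₁ + Δv₂ = 7.286 km/s.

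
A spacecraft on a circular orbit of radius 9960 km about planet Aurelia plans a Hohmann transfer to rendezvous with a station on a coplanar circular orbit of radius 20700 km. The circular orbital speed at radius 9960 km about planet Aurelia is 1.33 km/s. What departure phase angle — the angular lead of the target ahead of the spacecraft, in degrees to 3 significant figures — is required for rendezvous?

φ = 65.3°

From the circular-orbit relation v² = μ/r at r = 9960 km: μ = v²r = (1.33)² × 9960 = 17618.2 km³/s².
The Hohmann ellipse has a_t = (r₁ + r₂)/2 = 15330 km.
Transfer time t = π√(a_t³/μ) = 44920 s.
The target's mean motion on its circular orbit is ω₂ = √(μ/r₂³) = 4.457×10^-5 rad/s.
Angle swept by the target during transfer: ω₂·t = 2.002 rad = 114.7°.
The spacecraft traverses 180° on the transfer ellipse, so the target must lead by 180° − 114.7° = 65.3°.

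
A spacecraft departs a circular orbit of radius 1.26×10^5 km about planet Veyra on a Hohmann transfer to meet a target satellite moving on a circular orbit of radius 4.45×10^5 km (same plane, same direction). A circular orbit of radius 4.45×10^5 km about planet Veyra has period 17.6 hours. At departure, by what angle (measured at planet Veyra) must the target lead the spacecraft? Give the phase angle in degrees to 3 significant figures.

φ = 87.5°

From Kepler's third law T² = 4π²r³/μ at r = 4.45×10^5 km, T = 17.6 hours = 17.6 × 3600 s = 63360 s: μ = 4π²r³/T² = 8.66582×10^8 km³/s².
Semi-major axis of the transfer orbit: a_t = (1.260×10^5 + 4.450×10^5)/2 = 2.855×10^5 km.
The half-period of the transfer ellipse is t = π√(a_t³/μ) = 16280 s.
The target's mean motion on its circular orbit is ω₂ = √(μ/r₂³) = 9.9166×10^-5 rad/s.
Angle swept by the target during transfer: ω₂·t = 1.6144 rad = 92.50°.
The spacecraft traverses 180° on the transfer ellipse, so the target must lead by 180° − 92.50° = 87.5°.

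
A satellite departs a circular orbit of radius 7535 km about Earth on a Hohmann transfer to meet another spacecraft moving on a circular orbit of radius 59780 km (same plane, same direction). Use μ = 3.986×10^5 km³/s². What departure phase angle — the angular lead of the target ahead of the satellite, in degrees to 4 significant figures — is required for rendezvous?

Transfer-ellipse semi-major axis a_t = (r₁ + r₂)/2 = (7535 + 59780)/2 = 33657.5 km.
The half-period of the transfer ellipse is t = π√(a_t³/μ) = 30726 s.
Target angular speed ω₂ = √(μ/r₂³) = 4.3195×10^-5 rad/s.
Angle swept by the target during transfer: ω₂·t = 1.3272 rad = 76.04°.
The satellite traverses 180° on the transfer ellipse, so the target must lead by 180° − 76.04° = 104.0°.

φ = 104.0°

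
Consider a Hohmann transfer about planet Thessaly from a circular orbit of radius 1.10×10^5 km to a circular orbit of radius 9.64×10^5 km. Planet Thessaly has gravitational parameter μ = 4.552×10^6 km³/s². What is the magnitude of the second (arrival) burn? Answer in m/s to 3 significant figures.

Semi-major axis of the transfer orbit: a_t = (1.100×10^5 + 9.640×10^5)/2 = 5.370×10^5 km.
On the circular orbit at r = 9.640×10^5 km, v_c = √(μ/r) = 2.1730 km/s.
Transfer-orbit speed at the same r (vis-viva, a = a_t): v_t = √[μ(2/r − 1/a_t)] = 0.98349 km/s.
Δv₂ = |v_t − v_c| = |0.98349 − 2.1730| = 1.190 km/s.

Δv₂ = 1190 m/s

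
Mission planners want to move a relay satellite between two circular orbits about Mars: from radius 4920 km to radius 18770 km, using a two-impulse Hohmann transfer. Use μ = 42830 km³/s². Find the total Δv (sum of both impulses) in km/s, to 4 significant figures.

Semi-major axis of the transfer orbit: a_t = (4920 + 18770)/2 = 11845 km.
Circular speed at r₁: v₁ = √(μ/r₁) = √(42830/4920) = 2.9505 km/s.
Transfer-orbit speed at r₁ (vis-viva equation): v_p = √[μ(2/r₁ − 1/a_t)] = 3.7141 km/s.
First burn Δv₁ = |v_p − v₁| = 0.7636 km/s.
Circular speed at r₂: v₂ = √(μ/r₂) = 1.51057 km/s.
Transfer-orbit speed at r₂: v_a = √[μ(2/r₂ − 1/a_t)] = 0.973547 km/s.
Second burn Δv₂ = |v₂ − v_a| = 0.5370 km/s.
Total Δv = Δv₁ + Δv₂ = 1.301 km/s.

Δv = 1.301 km/s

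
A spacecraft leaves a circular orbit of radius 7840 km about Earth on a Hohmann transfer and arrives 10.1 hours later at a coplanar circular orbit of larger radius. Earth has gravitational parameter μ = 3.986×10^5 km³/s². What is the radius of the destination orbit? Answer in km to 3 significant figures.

Transfer time t = 10.1 hours = 36360 s, and t = π√(a_t³/μ).
So a_t = (μ t²/π²)^(1/3) = (3.986×10^5 × (36360)² / π²)^(1/3) = 37656 km.
Since a_t = (r₁ + r₂)/2, r₂ = 2a_t − r₁ = 2×37656 − 7840 = 67472 km.

r₂ = 67500 km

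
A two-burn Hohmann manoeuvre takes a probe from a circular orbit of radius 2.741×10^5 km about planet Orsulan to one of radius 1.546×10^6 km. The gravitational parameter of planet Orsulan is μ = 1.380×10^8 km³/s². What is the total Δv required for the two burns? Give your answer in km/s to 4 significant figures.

Transfer-ellipse semi-major axis a_t = (r₁ + r₂)/2 = (2.741×10^5 + 1.546×10^6)/2 = 9.1005×10^5 km.
At r₁ the circular-orbit speed is v₁ = √(μ/r₁) = 22.438 km/s.
On the transfer ellipse at r₁, vis-viva equation gives v_p = √[μ(2/r₁ − 1/a_t)] = 29.245 km/s.
First burn Δv₁ = |v_p − v₁| = 6.807 km/s.
At r₂, v₂ = √(μ/r₂) = 9.448 km/s.
Transfer-orbit speed at r₂: v_a = √[μ(2/r₂ − 1/a_t)] = 5.185 km/s.
Second burn Δv₂ = |v₂ − v_a| = 4.263 km/s.
Δv = Δv₁ + Δv₂ = 6.807 + 4.263 = 11.07 km/s.

Δv = 11.07 km/s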